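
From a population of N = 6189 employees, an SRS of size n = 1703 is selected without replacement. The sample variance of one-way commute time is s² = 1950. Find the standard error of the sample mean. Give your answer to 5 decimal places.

0.91102

Under SRS without replacement, Var(ȳ) = (1 − f)·s²/n with f = n/N = 1703/6189 = 0.27516562.
Var(ȳ) = (1 − 0.27516562)·1950/1703 = 0.72483438·1.1450382 = 0.82996303.
SE(ȳ) = √(0.82996303) = 0.91102.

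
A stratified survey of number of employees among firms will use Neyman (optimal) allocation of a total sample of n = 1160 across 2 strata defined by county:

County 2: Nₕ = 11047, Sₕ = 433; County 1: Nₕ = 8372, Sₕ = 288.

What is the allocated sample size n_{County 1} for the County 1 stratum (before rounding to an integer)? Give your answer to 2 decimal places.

388.76

Neyman allocation: nₕ = n·NₕSₕ / Σⱼ NⱼSⱼ.
Σ NⱼSⱼ = 11047·433 + 8372·288 = 7.194487 × 10^6.
n_{County 1} = 1160·8372·288 / (7.194487 × 10^6) = 388.76.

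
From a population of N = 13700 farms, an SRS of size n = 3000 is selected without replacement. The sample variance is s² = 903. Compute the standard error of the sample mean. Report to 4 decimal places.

Under SRS without replacement, Var(ȳ) = (1 − f)·s²/n with f = n/N = 3000/13700 = 0.21897810.
Var(ȳ) = (1 − 0.21897810)·903/3000 = 0.78102190·0.301 = 0.23508759.
SE(ȳ) = √(0.23508759) = 0.4849.

0.4849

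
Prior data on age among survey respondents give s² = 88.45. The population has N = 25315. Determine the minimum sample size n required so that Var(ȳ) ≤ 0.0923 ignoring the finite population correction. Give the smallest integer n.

959

Without fpc, n₀ = s²/D = 88.45/0.0923 = 958.2882.
Rounding up, n = 959.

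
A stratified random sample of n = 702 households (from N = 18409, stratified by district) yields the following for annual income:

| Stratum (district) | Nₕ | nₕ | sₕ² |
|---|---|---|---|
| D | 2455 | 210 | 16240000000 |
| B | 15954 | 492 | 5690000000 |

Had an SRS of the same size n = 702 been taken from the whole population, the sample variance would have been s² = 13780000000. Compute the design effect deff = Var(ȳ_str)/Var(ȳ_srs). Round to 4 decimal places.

Var(ȳ_str) = Σ Wₕ²(1−fₕ)sₕ²/nₕ with Wₕ = Nₕ/18409:
  D: (2455/18409)²·(1−210/2455)·16240000000/210 = 1.2576916 × 10^6
  B: (15954/18409)²·(1−492/15954)·5690000000/492 = 8.418254 × 10^6
  → Var(ȳ_str) = 9.6759456 × 10^6.
Var(ȳ_srs) = (1 − 702/18409)·13780000000/702 = 1.8881083 × 10^7.
deff = (9.6759456 × 10^6) / (1.8881083 × 10^7) = 0.5125.

0.5125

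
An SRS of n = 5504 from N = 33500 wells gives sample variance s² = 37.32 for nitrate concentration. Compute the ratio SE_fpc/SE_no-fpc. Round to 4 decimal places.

0.9142

f = n/N = 5504/33500 = 0.16429851.
SE_no-fpc = √(s²/n) = 0.082343933; SE_fpc = √((1−f)s²/n) = 0.075276114.
Ratio = √(1−f) = 0.91416710.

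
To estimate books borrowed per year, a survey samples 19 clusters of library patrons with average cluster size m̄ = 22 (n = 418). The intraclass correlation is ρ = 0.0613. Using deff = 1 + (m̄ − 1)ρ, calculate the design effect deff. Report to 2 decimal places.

deff = 1 + (22 − 1)·0.0613 = 1 + 1.2873 = 2.2873.

2.29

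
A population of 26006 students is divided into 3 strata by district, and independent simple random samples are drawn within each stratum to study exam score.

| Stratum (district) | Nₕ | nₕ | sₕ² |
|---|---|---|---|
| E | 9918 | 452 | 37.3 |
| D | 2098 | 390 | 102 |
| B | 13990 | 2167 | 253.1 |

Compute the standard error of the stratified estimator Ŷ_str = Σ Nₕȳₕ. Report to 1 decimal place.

Var(Ŷ_str) = Σₕ Nₕ²(1 − fₕ)sₕ²/nₕ.
E: 9918²·(1 − 452/9918)·37.3/452 = 7.7474896 × 10^6.
D: 2098²·(1 − 390/2098)·102/390 = 937192.74.
B: 13990²·(1 − 2167/13990)·253.1/2167 = 1.9318733 × 10^7.
Sum = 2.8003415 × 10^7.
SE = √(2.8003415 × 10^7) = 5291.8.

5291.8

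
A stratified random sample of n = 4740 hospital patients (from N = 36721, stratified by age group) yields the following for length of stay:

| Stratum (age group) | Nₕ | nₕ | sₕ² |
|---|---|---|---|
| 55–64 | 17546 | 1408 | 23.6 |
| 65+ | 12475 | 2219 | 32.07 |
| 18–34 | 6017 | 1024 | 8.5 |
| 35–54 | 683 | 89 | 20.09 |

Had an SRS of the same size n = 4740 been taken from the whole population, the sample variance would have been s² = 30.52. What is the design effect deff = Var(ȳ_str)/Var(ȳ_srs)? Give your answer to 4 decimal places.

Var(ȳ_str) = Σ Wₕ²(1−fₕ)sₕ²/nₕ with Wₕ = Nₕ/36721:
  55–64: (17546/36721)²·(1−1408/17546)·23.6/1408 = 0.0035197206
  65+: (12475/36721)²·(1−2219/12475)·32.07/2219 = 0.0013712961
  18–34: (6017/36721)²·(1−1024/6017)·8.5/1024 = 1.849403 × 10^-4
  35–54: (683/36721)²·(1−89/683)·20.09/89 = 6.7915371 × 10^-5
  → Var(ȳ_str) = 0.0051438724.
Var(ȳ_srs) = (1 − 4740/36721)·30.52/4740 = 0.0056076865.
deff = 0.0051438724 / 0.0056076865 = 0.9173.

0.9173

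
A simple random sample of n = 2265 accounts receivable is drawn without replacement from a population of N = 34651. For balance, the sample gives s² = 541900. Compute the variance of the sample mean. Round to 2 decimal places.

Under SRS without replacement, Var(ȳ) = (1 − f)·s²/n with f = n/N = 2265/34651 = 0.06536608.
Var(ȳ) = (1 − 0.06536608)·541900/2265 = 0.93463392·239.24945 = 223.61065.

223.61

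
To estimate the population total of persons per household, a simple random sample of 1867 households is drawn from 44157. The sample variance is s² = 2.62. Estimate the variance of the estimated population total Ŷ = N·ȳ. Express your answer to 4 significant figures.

2.621 × 10^6

Var(Ŷ) = N²·Var(ȳ) = N²·(1 − n/N)·s²/n.
f = 1867/44157 = 0.04228095; Var(ȳ) = 0.95771905·2.62/1867 = 0.0013439871.
Var(Ŷ) = 44157² · 0.0013439871 = 2.6205607 × 10^6.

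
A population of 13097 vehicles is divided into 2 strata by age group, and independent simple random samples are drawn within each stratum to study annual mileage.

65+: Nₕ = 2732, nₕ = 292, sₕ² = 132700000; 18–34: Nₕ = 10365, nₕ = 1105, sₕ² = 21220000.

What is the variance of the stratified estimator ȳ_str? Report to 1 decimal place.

Var(ȳ_str) = Σₕ Wₕ²(1 − fₕ)sₕ²/nₕ with Wₕ = Nₕ/N, N = 13097.
65+: Wₕ = 0.20859739; term = 0.20859739²·(1 − 0.10688141)·132700000/292 = 17660.986.
18–34: Wₕ = 0.79140261; term = 0.79140261²·(1 − 0.10660878)·21220000/1105 = 10745.33.
Sum = 28406.316.

28406.3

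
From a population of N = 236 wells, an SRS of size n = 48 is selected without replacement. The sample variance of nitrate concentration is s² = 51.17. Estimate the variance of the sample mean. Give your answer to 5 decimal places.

0.84922

Under SRS without replacement, Var(ȳ) = (1 − f)·s²/n with f = n/N = 48/236 = 0.20338983.
Var(ȳ) = (1 − 0.20338983)·51.17/48 = 0.79661017·1.0660417 = 0.84921963.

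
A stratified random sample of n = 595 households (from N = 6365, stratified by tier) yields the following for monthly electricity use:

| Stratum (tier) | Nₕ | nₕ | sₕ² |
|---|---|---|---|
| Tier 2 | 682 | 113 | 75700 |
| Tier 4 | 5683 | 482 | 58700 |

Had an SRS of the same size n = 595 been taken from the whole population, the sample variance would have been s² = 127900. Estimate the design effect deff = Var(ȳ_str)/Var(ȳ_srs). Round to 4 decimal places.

Var(ȳ_str) = Σ Wₕ²(1−fₕ)sₕ²/nₕ with Wₕ = Nₕ/6365:
  Tier 2: (682/6365)²·(1−113/682)·75700/113 = 6.4167816
  Tier 4: (5683/6365)²·(1−482/5683)·58700/482 = 88.850271
  → Var(ȳ_str) = 95.267053.
Var(ȳ_srs) = (1 − 595/6365)·127900/595 = 194.86372.
deff = 95.267053 / 194.86372 = 0.4889.

0.4889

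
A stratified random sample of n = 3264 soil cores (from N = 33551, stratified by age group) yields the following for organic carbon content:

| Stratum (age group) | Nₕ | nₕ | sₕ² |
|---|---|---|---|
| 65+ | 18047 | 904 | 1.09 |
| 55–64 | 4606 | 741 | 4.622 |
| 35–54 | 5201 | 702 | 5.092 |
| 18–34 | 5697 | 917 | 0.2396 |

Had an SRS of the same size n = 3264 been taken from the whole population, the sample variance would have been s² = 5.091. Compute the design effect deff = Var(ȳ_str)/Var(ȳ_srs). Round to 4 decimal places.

0.4170

Var(ȳ_str) = Σ Wₕ²(1−fₕ)sₕ²/nₕ with Wₕ = Nₕ/33551:
  65+: (18047/33551)²·(1−904/18047)·1.09/904 = 3.3138967 × 10^-4
  55–64: (4606/33551)²·(1−741/4606)·4.622/741 = 9.8644807 × 10^-5
  35–54: (5201/33551)²·(1−702/5201)·5.092/702 = 1.5077981 × 10^-4
  18–34: (5697/33551)²·(1−917/5697)·0.2396/917 = 6.3209253 × 10^-6
  → Var(ȳ_str) = 5.8713521 × 10^-4.
Var(ȳ_srs) = (1 − 3264/33551)·5.091/3264 = 0.0014080035.
deff = (5.8713521 × 10^-4) / 0.0014080035 = 0.4170.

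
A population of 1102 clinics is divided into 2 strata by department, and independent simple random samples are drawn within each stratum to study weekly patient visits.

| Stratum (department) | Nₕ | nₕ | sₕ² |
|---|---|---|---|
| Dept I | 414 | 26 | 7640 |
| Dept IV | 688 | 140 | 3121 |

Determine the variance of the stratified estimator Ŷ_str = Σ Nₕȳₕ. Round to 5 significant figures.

Var(Ŷ_str) = Σₕ Nₕ²(1 − fₕ)sₕ²/nₕ.
Dept I: 414²·(1 − 26/414)·7640/26 = 4.7201095 × 10^7.
Dept IV: 688²·(1 − 140/688)·3121/140 = 8.4049422 × 10^6.
Sum = 5.5606037 × 10^7.

5.5606 × 10^7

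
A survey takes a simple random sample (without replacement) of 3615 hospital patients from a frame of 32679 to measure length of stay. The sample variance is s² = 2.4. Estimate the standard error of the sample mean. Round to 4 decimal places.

Under SRS without replacement, Var(ȳ) = (1 − f)·s²/n with f = n/N = 3615/32679 = 0.11062150.
Var(ȳ) = (1 − 0.11062150)·2.4/3615 = 0.88937850·6.6390041 × 10^-4 = 5.9045876 × 10^-4.
SE(ȳ) = √(5.9045876 × 10^-4) = 0.0243.

0.0243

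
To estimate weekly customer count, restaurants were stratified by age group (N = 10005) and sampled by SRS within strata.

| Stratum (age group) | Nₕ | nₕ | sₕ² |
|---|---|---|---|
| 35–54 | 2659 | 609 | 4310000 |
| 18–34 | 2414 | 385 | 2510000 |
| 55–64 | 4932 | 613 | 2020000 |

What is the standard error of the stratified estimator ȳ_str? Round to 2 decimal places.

37.49

Var(ȳ_str) = Σₕ Wₕ²(1 − fₕ)sₕ²/nₕ with Wₕ = Nₕ/N, N = 10005.
35–54: Wₕ = 0.26576712; term = 0.26576712²·(1 − 0.22903347)·4310000/609 = 385.38782.
18–34: Wₕ = 0.24127936; term = 0.24127936²·(1 − 0.15948633)·2510000/385 = 319.00546.
55–64: Wₕ = 0.49295352; term = 0.49295352²·(1 − 0.12429035)·2020000/613 = 701.23403.
Sum = 1405.6273.
SE = √(1405.6273) = 37.49.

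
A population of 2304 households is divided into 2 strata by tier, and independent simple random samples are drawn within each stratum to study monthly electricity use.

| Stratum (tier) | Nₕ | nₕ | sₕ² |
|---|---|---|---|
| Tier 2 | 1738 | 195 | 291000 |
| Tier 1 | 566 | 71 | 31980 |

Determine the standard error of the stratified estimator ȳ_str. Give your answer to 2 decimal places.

Var(ȳ_str) = Σₕ Wₕ²(1 − fₕ)sₕ²/nₕ with Wₕ = Nₕ/N, N = 2304.
Tier 2: Wₕ = 0.75434028; term = 0.75434028²·(1 − 0.11219793)·291000/195 = 753.89199.
Tier 1: Wₕ = 0.24565972; term = 0.24565972²·(1 − 0.12544170)·31980/71 = 23.772606.
Sum = 777.6646.
SE = √(777.6646) = 27.89.

27.89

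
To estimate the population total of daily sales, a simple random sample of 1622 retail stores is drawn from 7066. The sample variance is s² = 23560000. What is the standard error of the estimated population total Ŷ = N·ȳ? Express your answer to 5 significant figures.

747490

Var(Ŷ) = N²·Var(ȳ) = N²·(1 − n/N)·s²/n.
f = 1622/7066 = 0.22954996; Var(ȳ) = 0.77045004·23560000/1622 = 11191.001.
Var(Ŷ) = 7066² · 11191.001 = 5.5874828 × 10^11.
SE(Ŷ) = √(5.5874828 × 10^11) = 747490.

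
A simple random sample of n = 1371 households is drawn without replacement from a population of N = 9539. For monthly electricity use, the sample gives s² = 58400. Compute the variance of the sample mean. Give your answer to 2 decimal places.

36.47

Under SRS without replacement, Var(ȳ) = (1 − f)·s²/n with f = n/N = 1371/9539 = 0.14372576.
Var(ȳ) = (1 − 0.14372576)·58400/1371 = 0.85627424·42.596645 = 36.47441.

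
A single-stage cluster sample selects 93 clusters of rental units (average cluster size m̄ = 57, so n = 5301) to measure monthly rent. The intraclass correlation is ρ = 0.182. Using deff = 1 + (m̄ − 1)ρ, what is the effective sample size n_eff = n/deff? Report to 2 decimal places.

473.64

deff = 1 + (57 − 1)·0.182 = 1 + 10.192 = 11.192.
n_eff = 5301 / 11.192 = 473.64.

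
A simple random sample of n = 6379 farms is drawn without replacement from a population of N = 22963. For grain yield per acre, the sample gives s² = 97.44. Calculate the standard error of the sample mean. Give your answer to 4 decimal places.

Under SRS without replacement, Var(ȳ) = (1 − f)·s²/n with f = n/N = 6379/22963 = 0.27779471.
Var(ȳ) = (1 − 0.27779471)·97.44/6379 = 0.72220529·0.015275121 = 0.011031773.
SE(ȳ) = √(0.011031773) = 0.1050.

0.1050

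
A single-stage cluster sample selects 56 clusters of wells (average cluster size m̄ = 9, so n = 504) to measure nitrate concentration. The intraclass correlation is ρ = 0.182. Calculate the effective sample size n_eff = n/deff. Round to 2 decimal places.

deff = 1 + (9 − 1)·0.182 = 1 + 1.456 = 2.456.
n_eff = 504 / 2.456 = 205.21.

205.21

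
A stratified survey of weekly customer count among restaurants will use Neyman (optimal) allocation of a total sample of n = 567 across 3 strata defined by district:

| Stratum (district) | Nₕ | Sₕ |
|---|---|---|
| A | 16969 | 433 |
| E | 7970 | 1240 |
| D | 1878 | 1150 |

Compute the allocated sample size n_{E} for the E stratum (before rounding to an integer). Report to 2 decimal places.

288.99

Neyman allocation: nₕ = n·NₕSₕ / Σⱼ NⱼSⱼ.
Σ NⱼSⱼ = 16969·433 + 7970·1240 + 1878·1150 = 1.9390077 × 10^7.
n_{E} = 567·7970·1240 / (1.9390077 × 10^7) = 288.99.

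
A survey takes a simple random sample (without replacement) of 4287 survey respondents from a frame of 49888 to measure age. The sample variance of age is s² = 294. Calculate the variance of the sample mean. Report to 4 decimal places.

0.0627

Under SRS without replacement, Var(ȳ) = (1 − f)·s²/n with f = n/N = 4287/49888 = 0.08593249.
Var(ȳ) = (1 − 0.08593249)·294/4287 = 0.91406751·0.068579426 = 0.062686225.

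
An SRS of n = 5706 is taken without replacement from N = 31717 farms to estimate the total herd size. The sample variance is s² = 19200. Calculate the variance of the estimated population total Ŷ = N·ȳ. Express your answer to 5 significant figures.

Var(Ŷ) = N²·Var(ȳ) = N²·(1 − n/N)·s²/n.
f = 5706/31717 = 0.17990352; Var(ȳ) = 0.82009648·19200/5706 = 2.7595255.
Var(Ŷ) = 31717² · 2.7595255 = 2.7759946 × 10^9.

2.7760 × 10^9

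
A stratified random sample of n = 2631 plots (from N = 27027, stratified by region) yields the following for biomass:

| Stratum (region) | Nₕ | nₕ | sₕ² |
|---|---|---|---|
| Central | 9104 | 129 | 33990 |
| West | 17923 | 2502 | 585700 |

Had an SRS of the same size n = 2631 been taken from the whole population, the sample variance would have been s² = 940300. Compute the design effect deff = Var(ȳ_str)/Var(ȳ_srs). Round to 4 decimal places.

Var(ȳ_str) = Σ Wₕ²(1−fₕ)sₕ²/nₕ with Wₕ = Nₕ/27027:
  Central: (9104/27027)²·(1−129/9104)·33990/129 = 29.473552
  West: (17923/27027)²·(1−2502/17923)·585700/2502 = 88.57588
  → Var(ȳ_str) = 118.04943.
Var(ȳ_srs) = (1 − 2631/27027)·940300/2631 = 322.60149.
deff = 118.04943 / 322.60149 = 0.3659.

0.3659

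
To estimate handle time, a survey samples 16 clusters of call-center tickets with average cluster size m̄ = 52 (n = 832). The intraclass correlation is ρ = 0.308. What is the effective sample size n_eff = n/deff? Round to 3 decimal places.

deff = 1 + (52 − 1)·0.308 = 1 + 15.708 = 16.708.
n_eff = 832 / 16.708 = 49.797.

49.797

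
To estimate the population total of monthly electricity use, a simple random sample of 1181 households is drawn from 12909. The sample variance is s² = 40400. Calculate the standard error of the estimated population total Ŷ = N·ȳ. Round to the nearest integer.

71965

Var(Ŷ) = N²·Var(ȳ) = N²·(1 − n/N)·s²/n.
f = 1181/12909 = 0.09148656; Var(ȳ) = 0.90851344·40400/1181 = 31.078699.
Var(Ŷ) = 12909² · 31.078699 = 5.1790253 × 10^9.
SE(Ŷ) = √(5.1790253 × 10^9) = 71965.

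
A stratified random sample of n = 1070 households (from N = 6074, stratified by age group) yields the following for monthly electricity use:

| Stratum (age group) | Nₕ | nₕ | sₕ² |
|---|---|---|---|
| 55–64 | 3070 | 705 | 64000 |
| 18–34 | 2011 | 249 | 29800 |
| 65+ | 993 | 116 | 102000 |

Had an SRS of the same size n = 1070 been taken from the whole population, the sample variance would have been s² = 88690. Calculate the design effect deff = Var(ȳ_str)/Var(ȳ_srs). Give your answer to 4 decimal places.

0.7339

Var(ȳ_str) = Σ Wₕ²(1−fₕ)sₕ²/nₕ with Wₕ = Nₕ/6074:
  55–64: (3070/6074)²·(1−705/3070)·64000/705 = 17.86532
  18–34: (2011/6074)²·(1−249/2011)·29800/249 = 11.494374
  65+: (993/6074)²·(1−116/993)·102000/116 = 20.755894
  → Var(ȳ_str) = 50.115588.
Var(ȳ_srs) = (1 − 1070/6074)·88690/1070 = 68.28627.
deff = 50.115588 / 68.28627 = 0.7339.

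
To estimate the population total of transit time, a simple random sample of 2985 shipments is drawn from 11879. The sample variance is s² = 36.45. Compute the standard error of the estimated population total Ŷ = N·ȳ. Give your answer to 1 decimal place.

Var(Ŷ) = N²·Var(ȳ) = N²·(1 − n/N)·s²/n.
f = 2985/11879 = 0.25128378; Var(ȳ) = 0.74871622·36.45/2985 = 0.0091426152.
Var(Ŷ) = 11879² · 0.0091426152 = 1.2901203 × 10^6.
SE(Ŷ) = √(1.2901203 × 10^6) = 1135.8.

1135.8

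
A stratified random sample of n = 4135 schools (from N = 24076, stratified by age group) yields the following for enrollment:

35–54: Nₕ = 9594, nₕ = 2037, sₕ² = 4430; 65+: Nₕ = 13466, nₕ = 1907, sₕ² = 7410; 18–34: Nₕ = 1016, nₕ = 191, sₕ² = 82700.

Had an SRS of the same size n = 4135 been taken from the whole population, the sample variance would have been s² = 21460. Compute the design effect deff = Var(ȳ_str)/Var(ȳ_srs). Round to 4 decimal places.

0.4517

Var(ȳ_str) = Σ Wₕ²(1−fₕ)sₕ²/nₕ with Wₕ = Nₕ/24076:
  35–54: (9594/24076)²·(1−2037/9594)·4430/2037 = 0.27201519
  65+: (13466/24076)²·(1−1907/13466)·7410/1907 = 1.0434165
  18–34: (1016/24076)²·(1−191/1016)·82700/191 = 0.62611071
  → Var(ȳ_str) = 1.9415424.
Var(ȳ_srs) = (1 − 4135/24076)·21460/4135 = 4.2984987.
deff = 1.9415424 / 4.2984987 = 0.4517.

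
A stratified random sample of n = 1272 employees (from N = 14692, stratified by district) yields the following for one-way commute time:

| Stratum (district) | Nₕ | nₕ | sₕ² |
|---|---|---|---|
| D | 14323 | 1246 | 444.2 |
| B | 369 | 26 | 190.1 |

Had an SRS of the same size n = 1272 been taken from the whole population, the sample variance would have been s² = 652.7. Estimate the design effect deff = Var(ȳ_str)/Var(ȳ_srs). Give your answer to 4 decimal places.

0.6691

Var(ȳ_str) = Σ Wₕ²(1−fₕ)sₕ²/nₕ with Wₕ = Nₕ/14692:
  D: (14323/14692)²·(1−1246/14323)·444.2/1246 = 0.30934335
  B: (369/14692)²·(1−26/369)·190.1/26 = 0.0042871375
  → Var(ȳ_str) = 0.31363049.
Var(ȳ_srs) = (1 − 1272/14692)·652.7/1272 = 0.46870339.
deff = 0.31363049 / 0.46870339 = 0.6691.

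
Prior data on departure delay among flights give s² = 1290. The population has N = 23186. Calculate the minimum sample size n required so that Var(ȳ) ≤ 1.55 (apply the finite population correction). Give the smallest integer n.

804

Without fpc, n₀ = s²/D = 1290/1.55 = 832.2581.
With fpc, (1 − n/N)·s²/n ≤ D requires n ≥ n₀/(1 + n₀/N) = 832.2581/(1 + 832.2581/23186) = 803.4195.
Rounding up, n = 804.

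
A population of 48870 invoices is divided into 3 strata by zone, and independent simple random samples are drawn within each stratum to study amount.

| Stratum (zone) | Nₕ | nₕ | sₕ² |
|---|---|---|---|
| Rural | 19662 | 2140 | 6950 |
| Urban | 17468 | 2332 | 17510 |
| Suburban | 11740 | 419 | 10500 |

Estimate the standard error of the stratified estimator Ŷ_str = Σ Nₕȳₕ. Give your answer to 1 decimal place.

80216.9

Var(Ŷ_str) = Σₕ Nₕ²(1 − fₕ)sₕ²/nₕ.
Rural: 19662²·(1 − 2140/19662)·6950/2140 = 1.1188771 × 10^9.
Urban: 17468²·(1 − 2332/17468)·17510/2332 = 1.9852349 × 10^9.
Suburban: 11740²·(1 − 419/11740)·10500/419 = 3.3306436 × 10^9.
Sum = 6.4347556 × 10^9.
SE = √(6.4347556 × 10^9) = 80216.9.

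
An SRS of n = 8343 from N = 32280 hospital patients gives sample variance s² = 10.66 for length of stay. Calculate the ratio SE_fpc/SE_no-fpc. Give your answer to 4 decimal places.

f = n/N = 8343/32280 = 0.25845725.
SE_no-fpc = √(s²/n) = 0.035745179; SE_fpc = √((1−f)s²/n) = 0.030781202.
Ratio = √(1−f) = 0.86112877.

0.8611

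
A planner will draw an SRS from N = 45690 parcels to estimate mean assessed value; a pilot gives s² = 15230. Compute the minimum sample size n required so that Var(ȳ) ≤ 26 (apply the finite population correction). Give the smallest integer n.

579

Without fpc, n₀ = s²/D = 15230/26 = 585.7692.
With fpc, (1 − n/N)·s²/n ≤ D requires n ≥ n₀/(1 + n₀/N) = 585.7692/(1 + 585.7692/45690) = 578.3544.
Rounding up, n = 579.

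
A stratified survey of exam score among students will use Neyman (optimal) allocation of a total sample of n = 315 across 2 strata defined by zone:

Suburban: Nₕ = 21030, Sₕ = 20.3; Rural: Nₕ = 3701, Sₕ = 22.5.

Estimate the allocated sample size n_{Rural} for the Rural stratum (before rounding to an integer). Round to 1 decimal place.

Neyman allocation: nₕ = n·NₕSₕ / Σⱼ NⱼSⱼ.
Σ NⱼSⱼ = 21030·20.3 + 3701·22.5 = 510181.5.
n_{Rural} = 315·3701·22.5 / 510181.5 = 51.4.

51.4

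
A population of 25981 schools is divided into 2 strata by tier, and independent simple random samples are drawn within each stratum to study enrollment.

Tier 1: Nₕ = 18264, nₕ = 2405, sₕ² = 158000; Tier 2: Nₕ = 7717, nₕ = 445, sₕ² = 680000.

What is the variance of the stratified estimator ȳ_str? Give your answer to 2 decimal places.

Var(ȳ_str) = Σₕ Wₕ²(1 − fₕ)sₕ²/nₕ with Wₕ = Nₕ/N, N = 25981.
Tier 1: Wₕ = 0.70297525; term = 0.70297525²·(1 − 0.13167981)·158000/2405 = 28.190448.
Tier 2: Wₕ = 0.29702475; term = 0.29702475²·(1 − 0.05766490)·680000/445 = 127.03973.
Sum = 155.23018.

155.23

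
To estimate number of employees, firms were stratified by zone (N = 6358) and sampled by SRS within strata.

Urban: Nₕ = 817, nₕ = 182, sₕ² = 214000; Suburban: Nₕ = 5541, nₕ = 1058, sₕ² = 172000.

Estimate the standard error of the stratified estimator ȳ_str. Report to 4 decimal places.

10.7233

Var(ȳ_str) = Σₕ Wₕ²(1 − fₕ)sₕ²/nₕ with Wₕ = Nₕ/N, N = 6358.
Urban: Wₕ = 0.12849953; term = 0.12849953²·(1 − 0.22276622)·214000/182 = 15.090274.
Suburban: Wₕ = 0.87150047; term = 0.87150047²·(1 − 0.19094026)·172000/1058 = 99.89842.
Sum = 114.98869.
SE = √(114.98869) = 10.7233.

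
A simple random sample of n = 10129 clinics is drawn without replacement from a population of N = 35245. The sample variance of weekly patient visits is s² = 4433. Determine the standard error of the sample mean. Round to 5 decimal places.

0.55846

Under SRS without replacement, Var(ȳ) = (1 − f)·s²/n with f = n/N = 10129/35245 = 0.28738828.
Var(ȳ) = (1 − 0.28738828)·4433/10129 = 0.71261172·0.43765426 = 0.31187755.
SE(ȳ) = √(0.31187755) = 0.55846.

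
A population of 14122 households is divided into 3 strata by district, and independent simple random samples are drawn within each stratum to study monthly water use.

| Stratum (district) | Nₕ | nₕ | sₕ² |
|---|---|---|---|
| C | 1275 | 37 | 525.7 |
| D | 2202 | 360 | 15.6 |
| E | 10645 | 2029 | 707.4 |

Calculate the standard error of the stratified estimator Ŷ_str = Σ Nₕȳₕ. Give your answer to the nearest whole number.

7388

Var(Ŷ_str) = Σₕ Nₕ²(1 − fₕ)sₕ²/nₕ.
C: 1275²·(1 − 37/1275)·525.7/37 = 2.2426788 × 10^7.
D: 2202²·(1 − 360/2202)·15.6/360 = 175763.64.
E: 10645²·(1 − 2029/10645)·707.4/2029 = 3.1976753 × 10^7.
Sum = 5.4579305 × 10^7.
SE = √(5.4579305 × 10^7) = 7388.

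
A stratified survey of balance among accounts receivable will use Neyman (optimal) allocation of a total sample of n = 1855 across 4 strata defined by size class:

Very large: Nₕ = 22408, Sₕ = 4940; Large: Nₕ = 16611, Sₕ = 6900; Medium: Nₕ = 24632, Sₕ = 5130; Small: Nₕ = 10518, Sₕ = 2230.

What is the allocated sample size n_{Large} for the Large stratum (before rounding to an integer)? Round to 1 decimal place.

566.8

Neyman allocation: nₕ = n·NₕSₕ / Σⱼ NⱼSⱼ.
Σ NⱼSⱼ = 22408·4940 + 16611·6900 + 24632·5130 + 10518·2230 = 3.7512872 × 10^8.
n_{Large} = 1855·16611·6900 / (3.7512872 × 10^8) = 566.8.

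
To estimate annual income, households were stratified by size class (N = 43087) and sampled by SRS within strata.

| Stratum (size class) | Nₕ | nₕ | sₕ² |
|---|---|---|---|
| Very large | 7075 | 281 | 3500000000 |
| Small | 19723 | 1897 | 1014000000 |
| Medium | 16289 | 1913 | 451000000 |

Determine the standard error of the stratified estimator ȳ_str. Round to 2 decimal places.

Var(ȳ_str) = Σₕ Wₕ²(1 − fₕ)sₕ²/nₕ with Wₕ = Nₕ/N, N = 43087.
Very large: Wₕ = 0.16420266; term = 0.16420266²·(1 − 0.03971731)·3500000000/281 = 322493.67.
Small: Wₕ = 0.45774828; term = 0.45774828²·(1 − 0.09618212)·1014000000/1897 = 101229.01.
Medium: Wₕ = 0.37804906; term = 0.37804906²·(1 − 0.11744122)·451000000/1913 = 29737.301.
Sum = 453459.98.
SE = √(453459.98) = 673.39.

673.39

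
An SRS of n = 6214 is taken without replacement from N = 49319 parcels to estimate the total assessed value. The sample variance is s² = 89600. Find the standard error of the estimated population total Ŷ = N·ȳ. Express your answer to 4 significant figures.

175100

Var(Ŷ) = N²·Var(ȳ) = N²·(1 − n/N)·s²/n.
f = 6214/49319 = 0.12599607; Var(ȳ) = 0.87400393·89600/6214 = 12.60231.
Var(Ŷ) = 49319² · 12.60231 = 3.0653402 × 10^10.
SE(Ŷ) = √(3.0653402 × 10^10) = 175100.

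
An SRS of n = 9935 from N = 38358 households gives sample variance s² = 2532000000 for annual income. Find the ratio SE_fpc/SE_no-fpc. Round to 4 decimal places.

0.8608

f = n/N = 9935/38358 = 0.25900725.
SE_no-fpc = √(s²/n) = 504.83321; SE_fpc = √((1−f)s²/n) = 434.56515.
Ratio = √(1−f) = 0.86080936.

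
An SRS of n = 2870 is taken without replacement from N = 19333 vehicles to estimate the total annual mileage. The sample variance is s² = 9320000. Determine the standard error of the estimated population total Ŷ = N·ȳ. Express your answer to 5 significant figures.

Var(Ŷ) = N²·Var(ȳ) = N²·(1 − n/N)·s²/n.
f = 2870/19333 = 0.14845084; Var(ȳ) = 0.85154916·9320000/2870 = 2765.3095.
Var(Ŷ) = 19333² · 2765.3095 = 1.0335756 × 10^12.
SE(Ŷ) = √(1.0335756 × 10^12) = 1.0166 × 10^6.

1.0166 × 10^6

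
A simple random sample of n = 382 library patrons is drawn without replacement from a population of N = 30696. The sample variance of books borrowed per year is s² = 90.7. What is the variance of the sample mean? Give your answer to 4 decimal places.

0.2345

Under SRS without replacement, Var(ȳ) = (1 − f)·s²/n with f = n/N = 382/30696 = 0.01244462.
Var(ȳ) = (1 − 0.01244462)·90.7/382 = 0.98755538·0.23743455 = 0.23447977.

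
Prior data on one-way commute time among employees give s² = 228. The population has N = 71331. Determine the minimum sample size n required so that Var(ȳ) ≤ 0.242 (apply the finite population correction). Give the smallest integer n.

930

Without fpc, n₀ = s²/D = 228/0.242 = 942.1488.
With fpc, (1 − n/N)·s²/n ≤ D requires n ≥ n₀/(1 + n₀/N) = 942.1488/(1 + 942.1488/71331) = 929.8670.
Rounding up, n = 930.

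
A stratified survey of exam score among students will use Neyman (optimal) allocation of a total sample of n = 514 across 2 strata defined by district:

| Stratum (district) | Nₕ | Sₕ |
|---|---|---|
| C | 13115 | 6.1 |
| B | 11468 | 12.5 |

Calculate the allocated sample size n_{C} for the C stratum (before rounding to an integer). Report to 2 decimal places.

184.11

Neyman allocation: nₕ = n·NₕSₕ / Σⱼ NⱼSⱼ.
Σ NⱼSⱼ = 13115·6.1 + 11468·12.5 = 223351.5.
n_{C} = 514·13115·6.1 / 223351.5 = 184.11.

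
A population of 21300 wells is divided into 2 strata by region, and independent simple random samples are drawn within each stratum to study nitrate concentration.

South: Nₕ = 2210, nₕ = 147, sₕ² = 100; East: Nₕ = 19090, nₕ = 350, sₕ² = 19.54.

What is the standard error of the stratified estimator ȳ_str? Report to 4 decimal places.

0.2255

Var(ȳ_str) = Σₕ Wₕ²(1 − fₕ)sₕ²/nₕ with Wₕ = Nₕ/N, N = 21300.
South: Wₕ = 0.10375587; term = 0.10375587²·(1 − 0.06651584)·100/147 = 0.0068362031.
East: Wₕ = 0.89624413; term = 0.89624413²·(1 − 0.01833421)·19.54/350 = 0.04402231.
Sum = 0.050858513.
SE = √(0.050858513) = 0.2255.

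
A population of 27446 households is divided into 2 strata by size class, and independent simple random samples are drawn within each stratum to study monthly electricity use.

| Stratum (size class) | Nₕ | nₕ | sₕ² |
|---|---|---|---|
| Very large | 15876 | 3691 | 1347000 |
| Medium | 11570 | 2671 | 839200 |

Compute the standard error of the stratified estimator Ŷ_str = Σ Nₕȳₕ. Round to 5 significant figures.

320850

Var(Ŷ_str) = Σₕ Nₕ²(1 − fₕ)sₕ²/nₕ.
Very large: 15876²·(1 − 3691/15876)·1347000/3691 = 7.0597639 × 10^10.
Medium: 11570²·(1 − 2671/11570)·839200/2671 = 3.2349394 × 10^10.
Sum = 1.0294703 × 10^11.
SE = √(1.0294703 × 10^11) = 320850.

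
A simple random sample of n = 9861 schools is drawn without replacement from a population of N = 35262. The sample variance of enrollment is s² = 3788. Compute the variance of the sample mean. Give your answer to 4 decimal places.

0.2767

Under SRS without replacement, Var(ȳ) = (1 − f)·s²/n with f = n/N = 9861/35262 = 0.27964948.
Var(ȳ) = (1 − 0.27964948)·3788/9861 = 0.72035052·0.38413954 = 0.27671512.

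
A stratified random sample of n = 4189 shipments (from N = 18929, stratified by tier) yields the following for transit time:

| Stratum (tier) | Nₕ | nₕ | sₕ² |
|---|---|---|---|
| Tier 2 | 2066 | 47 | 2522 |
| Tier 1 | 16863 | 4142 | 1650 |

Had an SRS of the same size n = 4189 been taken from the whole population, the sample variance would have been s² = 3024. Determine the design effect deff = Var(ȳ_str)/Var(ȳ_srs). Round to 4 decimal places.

Var(ȳ_str) = Σ Wₕ²(1−fₕ)sₕ²/nₕ with Wₕ = Nₕ/18929:
  Tier 2: (2066/18929)²·(1−47/2066)·2522/47 = 0.62468132
  Tier 1: (16863/18929)²·(1−4142/16863)·1650/4142 = 0.23849243
  → Var(ȳ_str) = 0.86317375.
Var(ȳ_srs) = (1 − 4189/18929)·3024/4189 = 0.56213579.
deff = 0.86317375 / 0.56213579 = 1.5355.

1.5355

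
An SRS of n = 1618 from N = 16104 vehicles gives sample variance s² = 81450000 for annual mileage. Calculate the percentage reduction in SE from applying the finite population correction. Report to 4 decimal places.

5.1565

f = n/N = 1618/16104 = 0.10047193.
SE_no-fpc = √(s²/n) = 224.36561; SE_fpc = √((1−f)s²/n) = 212.79609.
Ratio = √(1−f) = 0.94843454. Reduction = 100·(1 − 0.94843454) = 5.1565%.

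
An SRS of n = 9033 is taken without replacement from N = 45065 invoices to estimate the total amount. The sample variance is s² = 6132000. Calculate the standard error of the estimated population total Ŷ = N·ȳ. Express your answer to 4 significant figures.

1.050 × 10^6

Var(Ŷ) = N²·Var(ȳ) = N²·(1 − n/N)·s²/n.
f = 9033/45065 = 0.20044380; Var(ȳ) = 0.79955620·6132000/9033 = 542.77412.
Var(Ŷ) = 45065² · 542.77412 = 1.1022951 × 10^12.
SE(Ŷ) = √(1.1022951 × 10^12) = 1.050 × 10^6.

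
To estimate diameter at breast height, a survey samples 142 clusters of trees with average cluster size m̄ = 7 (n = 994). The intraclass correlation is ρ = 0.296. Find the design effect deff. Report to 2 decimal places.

2.78

deff = 1 + (7 − 1)·0.296 = 1 + 1.776 = 2.776.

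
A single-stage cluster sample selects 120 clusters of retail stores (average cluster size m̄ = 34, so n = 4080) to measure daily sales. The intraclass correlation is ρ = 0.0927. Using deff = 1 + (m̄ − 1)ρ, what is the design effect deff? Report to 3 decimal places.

4.059

deff = 1 + (34 − 1)·0.0927 = 1 + 3.0591 = 4.0591.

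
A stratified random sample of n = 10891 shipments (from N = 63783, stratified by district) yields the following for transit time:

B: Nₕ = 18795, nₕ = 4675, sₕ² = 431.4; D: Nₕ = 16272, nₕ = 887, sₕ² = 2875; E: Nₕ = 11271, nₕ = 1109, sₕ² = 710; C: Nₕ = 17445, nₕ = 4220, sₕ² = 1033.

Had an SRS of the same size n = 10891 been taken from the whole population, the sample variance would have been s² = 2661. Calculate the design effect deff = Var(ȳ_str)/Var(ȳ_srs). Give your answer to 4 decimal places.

Var(ȳ_str) = Σ Wₕ²(1−fₕ)sₕ²/nₕ with Wₕ = Nₕ/63783:
  B: (18795/63783)²·(1−4675/18795)·431.4/4675 = 0.0060195728
  D: (16272/63783)²·(1−887/16272)·2875/887 = 0.19945401
  E: (11271/63783)²·(1−1109/11271)·710/1109 = 0.018024306
  C: (17445/63783)²·(1−4220/17445)·1033/4220 = 0.013881763
  → Var(ȳ_str) = 0.23737965.
Var(ȳ_srs) = (1 − 10891/63783)·2661/10891 = 0.2026106.
deff = 0.23737965 / 0.2026106 = 1.1716.

1.1716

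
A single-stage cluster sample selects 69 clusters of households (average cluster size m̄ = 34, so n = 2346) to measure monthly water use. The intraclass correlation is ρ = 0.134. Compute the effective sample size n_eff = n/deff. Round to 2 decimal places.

deff = 1 + (34 − 1)·0.134 = 1 + 4.422 = 5.422.
n_eff = 2346 / 5.422 = 432.68.

432.68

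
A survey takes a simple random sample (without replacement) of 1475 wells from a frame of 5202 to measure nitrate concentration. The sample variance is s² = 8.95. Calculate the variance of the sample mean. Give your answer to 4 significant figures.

0.004347

Under SRS without replacement, Var(ȳ) = (1 − f)·s²/n with f = n/N = 1475/5202 = 0.28354479.
Var(ȳ) = (1 − 0.28354479)·8.95/1475 = 0.71645521·0.0060677966 = 0.0043473045.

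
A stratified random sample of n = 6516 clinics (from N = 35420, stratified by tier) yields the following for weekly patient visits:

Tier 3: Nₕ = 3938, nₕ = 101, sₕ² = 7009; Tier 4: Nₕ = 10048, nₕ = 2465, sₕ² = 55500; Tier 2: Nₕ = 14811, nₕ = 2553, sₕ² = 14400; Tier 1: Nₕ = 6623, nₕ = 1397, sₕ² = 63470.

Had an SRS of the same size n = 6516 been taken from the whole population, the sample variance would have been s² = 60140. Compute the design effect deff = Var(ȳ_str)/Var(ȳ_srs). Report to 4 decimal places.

Var(ȳ_str) = Σ Wₕ²(1−fₕ)sₕ²/nₕ with Wₕ = Nₕ/35420:
  Tier 3: (3938/35420)²·(1−101/3938)·7009/101 = 0.83580523
  Tier 4: (10048/35420)²·(1−2465/10048)·55500/2465 = 1.3674128
  Tier 2: (14811/35420)²·(1−2553/14811)·14400/2553 = 0.81624129
  Tier 1: (6623/35420)²·(1−1397/6623)·63470/1397 = 1.2534273
  → Var(ȳ_str) = 4.2728866.
Var(ȳ_srs) = (1 − 6516/35420)·60140/6516 = 7.5316779.
deff = 4.2728866 / 7.5316779 = 0.5673.

0.5673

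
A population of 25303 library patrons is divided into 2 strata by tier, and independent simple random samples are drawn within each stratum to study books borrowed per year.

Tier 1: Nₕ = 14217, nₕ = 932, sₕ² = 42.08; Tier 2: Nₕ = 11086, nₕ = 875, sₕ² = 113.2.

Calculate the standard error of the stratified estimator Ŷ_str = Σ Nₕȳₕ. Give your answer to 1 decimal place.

Var(Ŷ_str) = Σₕ Nₕ²(1 − fₕ)sₕ²/nₕ.
Tier 1: 14217²·(1 − 932/14217)·42.08/932 = 8.5276495 × 10^6.
Tier 2: 11086²·(1 − 875/11086)·113.2/875 = 1.4644735 × 10^7.
Sum = 2.3172385 × 10^7.
SE = √(2.3172385 × 10^7) = 4813.8.

4813.8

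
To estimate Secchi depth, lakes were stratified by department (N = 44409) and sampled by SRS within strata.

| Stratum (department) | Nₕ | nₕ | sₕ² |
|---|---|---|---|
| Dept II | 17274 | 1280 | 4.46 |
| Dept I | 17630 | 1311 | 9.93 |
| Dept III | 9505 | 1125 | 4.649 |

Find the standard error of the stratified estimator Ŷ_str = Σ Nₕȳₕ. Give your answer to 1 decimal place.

Var(Ŷ_str) = Σₕ Nₕ²(1 − fₕ)sₕ²/nₕ.
Dept II: 17274²·(1 − 1280/17274)·4.46/1280 = 962664.37.
Dept I: 17630²·(1 − 1311/17630)·9.93/1311 = 2.1791765 × 10^6.
Dept III: 9505²·(1 − 1125/9505)·4.649/1125 = 329157.05.
Sum = 3.4709979 × 10^6.
SE = √(3.4709979 × 10^6) = 1863.1.

1863.1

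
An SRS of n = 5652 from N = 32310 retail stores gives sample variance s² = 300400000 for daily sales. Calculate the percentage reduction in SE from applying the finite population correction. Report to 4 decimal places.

f = n/N = 5652/32310 = 0.17493036.
SE_no-fpc = √(s²/n) = 230.54138; SE_fpc = √((1−f)s²/n) = 209.40844.
Ratio = √(1−f) = 0.90833344. Reduction = 100·(1 − 0.90833344) = 9.1667%.

9.1667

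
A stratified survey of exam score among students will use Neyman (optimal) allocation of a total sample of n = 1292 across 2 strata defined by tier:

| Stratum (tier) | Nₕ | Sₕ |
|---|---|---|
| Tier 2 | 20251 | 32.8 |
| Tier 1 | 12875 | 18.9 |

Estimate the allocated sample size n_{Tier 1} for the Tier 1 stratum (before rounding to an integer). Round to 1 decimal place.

Neyman allocation: nₕ = n·NₕSₕ / Σⱼ NⱼSⱼ.
Σ NⱼSⱼ = 20251·32.8 + 12875·18.9 = 907570.3.
n_{Tier 1} = 1292·12875·18.9 / 907570.3 = 346.4.

346.4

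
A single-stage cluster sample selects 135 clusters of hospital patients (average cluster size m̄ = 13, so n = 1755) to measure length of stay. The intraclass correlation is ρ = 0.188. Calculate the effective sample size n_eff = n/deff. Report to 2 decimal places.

539.00

deff = 1 + (13 − 1)·0.188 = 1 + 2.256 = 3.256.
n_eff = 1755 / 3.256 = 539.00.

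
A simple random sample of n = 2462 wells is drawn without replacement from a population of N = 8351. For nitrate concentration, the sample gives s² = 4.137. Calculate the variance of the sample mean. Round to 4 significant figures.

0.001185

Under SRS without replacement, Var(ȳ) = (1 − f)·s²/n with f = n/N = 2462/8351 = 0.29481499.
Var(ȳ) = (1 − 0.29481499)·4.137/2462 = 0.70518501·0.0016803412 = 0.0011849514.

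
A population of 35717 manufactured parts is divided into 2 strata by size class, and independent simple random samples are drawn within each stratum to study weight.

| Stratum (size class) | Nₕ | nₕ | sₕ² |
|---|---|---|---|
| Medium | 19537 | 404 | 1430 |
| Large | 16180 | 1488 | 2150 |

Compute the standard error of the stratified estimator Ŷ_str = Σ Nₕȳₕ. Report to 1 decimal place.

Var(Ŷ_str) = Σₕ Nₕ²(1 − fₕ)sₕ²/nₕ.
Medium: 19537²·(1 − 404/19537)·1430/404 = 1.323109 × 10^9.
Large: 16180²·(1 − 1488/16180)·2150/1488 = 3.4347487 × 10^8.
Sum = 1.6665839 × 10^9.
SE = √(1.6665839 × 10^9) = 40823.8.

40823.8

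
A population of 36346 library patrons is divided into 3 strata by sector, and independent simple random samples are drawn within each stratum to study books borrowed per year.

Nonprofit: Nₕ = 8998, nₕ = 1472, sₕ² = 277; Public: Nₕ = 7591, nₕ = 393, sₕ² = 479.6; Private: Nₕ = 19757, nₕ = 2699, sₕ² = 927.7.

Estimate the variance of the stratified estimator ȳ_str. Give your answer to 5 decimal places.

0.14781

Var(ȳ_str) = Σₕ Wₕ²(1 − fₕ)sₕ²/nₕ with Wₕ = Nₕ/N, N = 36346.
Nonprofit: Wₕ = 0.24756507; term = 0.24756507²·(1 − 0.16359191)·277/1472 = 0.0096464811.
Public: Wₕ = 0.20885379; term = 0.20885379²·(1 − 0.05177184)·479.6/393 = 0.050475917.
Private: Wₕ = 0.54358114; term = 0.54358114²·(1 − 0.13660981)·927.7/2699 = 0.087688075.
Sum = 0.14781047.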